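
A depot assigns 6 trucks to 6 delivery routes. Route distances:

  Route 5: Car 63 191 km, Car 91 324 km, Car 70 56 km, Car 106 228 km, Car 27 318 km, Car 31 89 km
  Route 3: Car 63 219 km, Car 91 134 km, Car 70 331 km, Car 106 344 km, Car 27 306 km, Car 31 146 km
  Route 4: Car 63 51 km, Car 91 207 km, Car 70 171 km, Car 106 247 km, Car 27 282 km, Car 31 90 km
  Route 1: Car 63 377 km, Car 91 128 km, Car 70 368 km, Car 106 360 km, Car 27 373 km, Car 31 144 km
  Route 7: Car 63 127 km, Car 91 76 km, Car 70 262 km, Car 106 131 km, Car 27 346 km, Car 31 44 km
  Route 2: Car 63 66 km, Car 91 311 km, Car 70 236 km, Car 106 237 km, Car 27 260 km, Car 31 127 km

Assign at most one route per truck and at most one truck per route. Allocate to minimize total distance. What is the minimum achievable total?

Minimum total: 772 km

This is a one-to-one assignment (minimum-cost bipartite matching).
Optimal: Car 63→Route 4 (51 km), Car 91→Route 1 (128 km), Car 70→Route 5 (56 km), Car 106→Route 7 (131 km), Car 27→Route 2 (260 km), Car 31→Route 3 (146 km) — total 51+128+56+131+260+146 = 772 km.
Column-greedy (each route in turn goes to its cheapest remaining truck) gives 776 km, worse by 4.
Next-best assignment: Car 63→Route 4, Car 91→Route 3, Car 70→Route 5, Car 106→Route 7, Car 27→Route 2, Car 31→Route 1 = 776 km.
Checked against all permutations: 772 km is optimal.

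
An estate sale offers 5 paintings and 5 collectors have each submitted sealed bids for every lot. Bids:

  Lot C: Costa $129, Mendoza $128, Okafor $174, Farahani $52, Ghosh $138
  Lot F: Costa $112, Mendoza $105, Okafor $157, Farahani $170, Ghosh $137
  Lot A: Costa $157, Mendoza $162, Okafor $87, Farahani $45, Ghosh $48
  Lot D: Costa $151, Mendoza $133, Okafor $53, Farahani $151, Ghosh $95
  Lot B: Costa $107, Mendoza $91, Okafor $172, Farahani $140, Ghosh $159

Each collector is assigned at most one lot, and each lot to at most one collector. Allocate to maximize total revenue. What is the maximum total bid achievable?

Max total: $816

Treat this as an assignment problem: match each collector to one lot.
Optimal: Costa→Lot D ($151), Mendoza→Lot A ($162), Okafor→Lot C ($174), Farahani→Lot F ($170), Ghosh→Lot B ($159) — total 151+162+174+170+159 = $816.
Every other assignment is strictly worse.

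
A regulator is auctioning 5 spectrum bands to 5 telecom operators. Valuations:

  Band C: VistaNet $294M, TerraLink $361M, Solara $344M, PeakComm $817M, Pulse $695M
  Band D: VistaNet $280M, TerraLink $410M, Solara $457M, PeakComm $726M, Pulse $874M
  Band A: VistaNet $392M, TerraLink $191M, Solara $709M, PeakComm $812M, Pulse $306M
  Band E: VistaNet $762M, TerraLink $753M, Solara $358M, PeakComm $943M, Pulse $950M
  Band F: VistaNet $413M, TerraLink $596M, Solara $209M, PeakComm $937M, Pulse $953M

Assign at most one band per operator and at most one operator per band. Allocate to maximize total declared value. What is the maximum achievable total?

Max total: $3758M

Optimal: VistaNet→Band E ($762M), TerraLink→Band F ($596M), Solara→Band A ($709M), PeakComm→Band C ($817M), Pulse→Band D ($874M) — total 762+596+709+817+874 = $3758M.
Max-entry greedy (repeatedly take the single best remaining cell) gives $3309M, worse by 449.
Next-best assignment: VistaNet→Band E, TerraLink→Band D, Solara→Band A, PeakComm→Band C, Pulse→Band F = $3651M.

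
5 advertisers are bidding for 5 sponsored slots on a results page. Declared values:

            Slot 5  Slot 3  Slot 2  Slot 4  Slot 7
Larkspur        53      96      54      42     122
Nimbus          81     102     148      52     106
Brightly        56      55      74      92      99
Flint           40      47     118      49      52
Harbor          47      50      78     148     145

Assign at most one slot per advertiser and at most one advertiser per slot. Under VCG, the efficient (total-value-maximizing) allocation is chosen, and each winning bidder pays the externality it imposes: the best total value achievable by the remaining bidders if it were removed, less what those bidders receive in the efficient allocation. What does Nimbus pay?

Efficient allocation: Larkspur→Slot 7 ($122), Nimbus→Slot 3 ($102), Brightly→Slot 5 ($56), Flint→Slot 2 ($118), Harbor→Slot 4 ($148); total welfare W = $546.
Nimbus receives Slot 3 at value $102, so the others get W − 102 = $444.
Without Nimbus: best allocation of the remaining 4 bidders over all 5 slots is Larkspur→Slot 3 ($96), Brightly→Slot 7 ($99), Flint→Slot 2 ($118), Harbor→Slot 4 ($148), total $461.
VCG payment = (others' best without Nimbus) − (others' welfare with Nimbus) = 461 − 444 = $17.

Nimbus pays $17.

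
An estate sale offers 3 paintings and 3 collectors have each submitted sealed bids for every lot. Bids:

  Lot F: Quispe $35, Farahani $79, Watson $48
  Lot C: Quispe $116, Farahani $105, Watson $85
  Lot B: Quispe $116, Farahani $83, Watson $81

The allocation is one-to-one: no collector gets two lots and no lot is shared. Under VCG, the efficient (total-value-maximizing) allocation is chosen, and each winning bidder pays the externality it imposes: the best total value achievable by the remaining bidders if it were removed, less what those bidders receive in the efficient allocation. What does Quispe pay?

Quispe pays $22.

Efficient allocation: Quispe→Lot B ($116), Farahani→Lot F ($79), Watson→Lot C ($85); total welfare W = $280.
Quispe receives Lot B at value $116, so the others get W − 116 = $164.
Without Quispe: best allocation of the remaining 2 bidders over all 3 lots is Farahani→Lot C ($105), Watson→Lot B ($81), total $186.
VCG payment = (others' best without Quispe) − (others' welfare with Quispe) = 186 − 164 = $22.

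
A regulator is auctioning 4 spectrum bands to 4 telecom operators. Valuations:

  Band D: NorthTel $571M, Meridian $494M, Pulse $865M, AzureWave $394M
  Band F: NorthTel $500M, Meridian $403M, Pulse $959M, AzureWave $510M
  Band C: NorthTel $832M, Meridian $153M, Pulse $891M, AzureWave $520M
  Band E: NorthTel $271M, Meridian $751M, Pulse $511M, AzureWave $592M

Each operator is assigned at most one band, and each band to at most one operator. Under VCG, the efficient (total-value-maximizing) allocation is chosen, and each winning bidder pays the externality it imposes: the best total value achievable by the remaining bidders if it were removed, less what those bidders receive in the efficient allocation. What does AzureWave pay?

AzureWave pays $94M.

Efficient allocation: NorthTel→Band C ($832M), Meridian→Band E ($751M), Pulse→Band D ($865M), AzureWave→Band F ($510M); total welfare W = $2958M.
AzureWave receives Band F at value $510M, so the others get W − 510 = $2448M.
Without AzureWave: best allocation of the remaining 3 bidders over all 4 bands is NorthTel→Band C ($832M), Meridian→Band E ($751M), Pulse→Band F ($959M), total $2542M.
VCG payment = (others' best without AzureWave) − (others' welfare with AzureWave) = 2542 − 2448 = $94M.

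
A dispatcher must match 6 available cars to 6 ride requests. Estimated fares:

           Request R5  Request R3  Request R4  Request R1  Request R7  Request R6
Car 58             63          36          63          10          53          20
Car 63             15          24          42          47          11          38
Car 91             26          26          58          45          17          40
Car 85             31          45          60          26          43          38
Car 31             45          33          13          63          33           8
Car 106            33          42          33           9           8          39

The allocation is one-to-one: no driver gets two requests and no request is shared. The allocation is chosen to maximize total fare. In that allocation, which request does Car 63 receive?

Optimal: Car 58→Request R5 ($63), Car 63→Request R6 ($38), Car 91→Request R4 ($58), Car 85→Request R7 ($43), Car 31→Request R1 ($63), Car 106→Request R3 ($42) — total 63+38+58+43+63+42 = $307.
Max-entry greedy (repeatedly take the single best remaining cell) gives $279, worse by 28.
Next-best assignment: Car 58→Request R5, Car 63→Request R4, Car 91→Request R6, Car 85→Request R7, Car 31→Request R1, Car 106→Request R3 = $293.
Swapping Car 63↔Car 106 (Car 63→Request R3 $24, Car 106→Request R6 $39) loses 17.
Car 63's own top request is Request R1 ($47), but forcing Car 63→Request R1 and reassigning the rest optimally gives only $287 — worse by 20.

Car 63 receives Request R6.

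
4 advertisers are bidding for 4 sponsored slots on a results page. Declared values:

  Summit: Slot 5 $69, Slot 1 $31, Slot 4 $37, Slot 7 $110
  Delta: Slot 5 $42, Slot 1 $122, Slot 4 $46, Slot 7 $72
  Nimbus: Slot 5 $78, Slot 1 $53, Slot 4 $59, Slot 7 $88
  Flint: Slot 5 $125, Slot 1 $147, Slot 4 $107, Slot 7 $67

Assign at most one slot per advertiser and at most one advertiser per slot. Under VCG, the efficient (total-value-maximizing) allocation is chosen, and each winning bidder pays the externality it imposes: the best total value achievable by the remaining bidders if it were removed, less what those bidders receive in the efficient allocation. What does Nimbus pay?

Efficient allocation: Summit→Slot 7 ($110), Delta→Slot 1 ($122), Nimbus→Slot 5 ($78), Flint→Slot 4 ($107); total welfare W = $417.
Nimbus receives Slot 5 at value $78, so the others get W − 78 = $339.
Without Nimbus: best allocation of the remaining 3 bidders over all 4 slots is Summit→Slot 7 ($110), Delta→Slot 1 ($122), Flint→Slot 5 ($125), total $357.
VCG payment = (others' best without Nimbus) − (others' welfare with Nimbus) = 357 − 339 = $18.

Nimbus pays $18.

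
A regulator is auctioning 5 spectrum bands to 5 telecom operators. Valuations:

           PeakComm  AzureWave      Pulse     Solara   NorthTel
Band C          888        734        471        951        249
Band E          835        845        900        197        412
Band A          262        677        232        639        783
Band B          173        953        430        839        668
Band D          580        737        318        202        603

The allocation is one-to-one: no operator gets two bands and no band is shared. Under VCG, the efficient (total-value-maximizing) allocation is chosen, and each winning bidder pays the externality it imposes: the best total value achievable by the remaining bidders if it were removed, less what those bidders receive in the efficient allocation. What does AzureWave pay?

Efficient allocation: PeakComm→Band D ($580M), AzureWave→Band B ($953M), Pulse→Band E ($900M), Solara→Band C ($951M), NorthTel→Band A ($783M); total welfare W = $4167M.
AzureWave receives Band B at value $953M, so the others get W − 953 = $3214M.
Without AzureWave: best allocation of the remaining 4 bidders over all 5 bands is PeakComm→Band C ($888M), Pulse→Band E ($900M), Solara→Band B ($839M), NorthTel→Band A ($783M), total $3410M.
VCG payment = (others' best without AzureWave) − (others' welfare with AzureWave) = 3410 − 3214 = $196M.

AzureWave pays $196M.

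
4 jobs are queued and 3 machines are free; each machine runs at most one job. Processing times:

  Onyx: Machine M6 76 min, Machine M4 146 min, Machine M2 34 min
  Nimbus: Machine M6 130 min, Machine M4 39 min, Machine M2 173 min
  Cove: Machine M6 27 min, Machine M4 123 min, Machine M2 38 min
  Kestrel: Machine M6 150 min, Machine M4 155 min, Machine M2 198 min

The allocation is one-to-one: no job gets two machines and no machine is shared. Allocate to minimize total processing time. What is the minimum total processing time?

Optimal: Cove→Machine M6 (27 min), Nimbus→Machine M4 (39 min), Onyx→Machine M2 (34 min) — total 27+39+34 = 100 min.
Next-best assignment: Onyx→Machine M6, Nimbus→Machine M4, Cove→Machine M2 = 153 min.
Swapping Nimbus↔Cove (Nimbus→Machine M6 130 min, Cove→Machine M4 123 min) adds 187.

Minimum total: 100 min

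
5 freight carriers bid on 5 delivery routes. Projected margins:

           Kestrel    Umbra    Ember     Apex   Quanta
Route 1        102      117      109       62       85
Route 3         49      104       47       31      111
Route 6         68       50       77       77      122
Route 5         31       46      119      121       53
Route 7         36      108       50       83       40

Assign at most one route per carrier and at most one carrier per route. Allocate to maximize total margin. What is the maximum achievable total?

Optimal: Kestrel→Route 1 ($102k), Umbra→Route 3 ($104k), Ember→Route 5 ($119k), Apex→Route 7 ($83k), Quanta→Route 6 ($122k) — total 102+104+119+83+122 = $530k.
Max-entry greedy (repeatedly take the single best remaining cell) gives $459k, worse by 71.
Next-best assignment: Kestrel→Route 1, Umbra→Route 7, Ember→Route 6, Apex→Route 5, Quanta→Route 3 = $519k.
Swapping Kestrel↔Quanta (Kestrel→Route 6 $68k, Quanta→Route 1 $85k) loses 71.

Max total: $530k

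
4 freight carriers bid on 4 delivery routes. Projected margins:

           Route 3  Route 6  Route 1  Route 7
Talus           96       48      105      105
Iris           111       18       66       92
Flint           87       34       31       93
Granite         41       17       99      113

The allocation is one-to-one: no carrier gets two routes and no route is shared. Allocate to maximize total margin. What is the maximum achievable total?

Max total: $363k

This is the linear assignment problem.
Optimal: Talus→Route 1 ($105k), Iris→Route 3 ($111k), Flint→Route 6 ($34k), Granite→Route 7 ($113k) — total 105+111+34+113 = $363k.
Column-greedy (each route in turn goes to its best remaining carrier) gives $351k, worse by 12.
Checked against all permutations: $363k is optimal.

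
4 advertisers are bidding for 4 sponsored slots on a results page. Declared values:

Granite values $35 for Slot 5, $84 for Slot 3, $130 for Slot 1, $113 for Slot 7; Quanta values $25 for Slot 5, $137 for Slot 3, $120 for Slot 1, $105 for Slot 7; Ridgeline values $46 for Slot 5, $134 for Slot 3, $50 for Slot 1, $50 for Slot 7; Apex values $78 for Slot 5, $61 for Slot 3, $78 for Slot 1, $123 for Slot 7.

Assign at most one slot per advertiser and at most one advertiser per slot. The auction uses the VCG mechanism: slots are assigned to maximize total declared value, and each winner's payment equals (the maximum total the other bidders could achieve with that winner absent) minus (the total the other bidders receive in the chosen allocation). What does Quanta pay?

Efficient allocation: Granite→Slot 1 ($130), Quanta→Slot 7 ($105), Ridgeline→Slot 3 ($134), Apex→Slot 5 ($78); total welfare W = $447.
Quanta receives Slot 7 at value $105, so the others get W − 105 = $342.
Without Quanta: best allocation of the remaining 3 bidders over all 4 slots is Granite→Slot 1 ($130), Ridgeline→Slot 3 ($134), Apex→Slot 7 ($123), total $387.
VCG payment = (others' best without Quanta) − (others' welfare with Quanta) = 387 − 342 = $45.

Quanta pays $45.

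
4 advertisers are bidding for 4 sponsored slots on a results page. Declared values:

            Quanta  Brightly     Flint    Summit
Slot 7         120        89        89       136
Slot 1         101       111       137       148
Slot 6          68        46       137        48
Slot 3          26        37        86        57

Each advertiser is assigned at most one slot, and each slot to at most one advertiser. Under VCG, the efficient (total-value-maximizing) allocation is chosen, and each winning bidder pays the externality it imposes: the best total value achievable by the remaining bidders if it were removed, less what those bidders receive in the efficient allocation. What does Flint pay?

Efficient allocation: Quanta→Slot 7 ($120), Brightly→Slot 3 ($37), Flint→Slot 6 ($137), Summit→Slot 1 ($148); total welfare W = $442.
Flint receives Slot 6 at value $137, so the others get W − 137 = $305.
Without Flint: best allocation of the remaining 3 bidders over all 4 slots is Quanta→Slot 6 ($68), Brightly→Slot 1 ($111), Summit→Slot 7 ($136), total $315.
VCG payment = (others' best without Flint) − (others' welfare with Flint) = 315 − 305 = $10.

Flint pays $10.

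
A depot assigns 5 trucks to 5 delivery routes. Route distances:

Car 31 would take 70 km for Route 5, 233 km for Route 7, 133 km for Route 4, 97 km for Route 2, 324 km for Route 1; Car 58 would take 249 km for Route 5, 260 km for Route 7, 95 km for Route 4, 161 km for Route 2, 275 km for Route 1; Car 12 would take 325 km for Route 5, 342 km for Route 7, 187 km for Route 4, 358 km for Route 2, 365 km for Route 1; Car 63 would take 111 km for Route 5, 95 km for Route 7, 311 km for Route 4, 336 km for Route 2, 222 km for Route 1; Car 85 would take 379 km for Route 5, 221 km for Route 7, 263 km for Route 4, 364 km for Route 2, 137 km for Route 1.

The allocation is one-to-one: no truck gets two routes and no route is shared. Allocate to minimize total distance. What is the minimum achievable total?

Optimal: Car 31→Route 5 (70 km), Car 58→Route 2 (161 km), Car 12→Route 4 (187 km), Car 63→Route 7 (95 km), Car 85→Route 1 (137 km) — total 70+161+187+95+137 = 650 km.
Min-entry greedy (repeatedly take the single cheapest remaining cell) gives 755 km, worse by 105.
Swapping Car 63↔Car 12 (Car 63→Route 4 311 km, Car 12→Route 7 342 km) adds 371.

Min total: 650 km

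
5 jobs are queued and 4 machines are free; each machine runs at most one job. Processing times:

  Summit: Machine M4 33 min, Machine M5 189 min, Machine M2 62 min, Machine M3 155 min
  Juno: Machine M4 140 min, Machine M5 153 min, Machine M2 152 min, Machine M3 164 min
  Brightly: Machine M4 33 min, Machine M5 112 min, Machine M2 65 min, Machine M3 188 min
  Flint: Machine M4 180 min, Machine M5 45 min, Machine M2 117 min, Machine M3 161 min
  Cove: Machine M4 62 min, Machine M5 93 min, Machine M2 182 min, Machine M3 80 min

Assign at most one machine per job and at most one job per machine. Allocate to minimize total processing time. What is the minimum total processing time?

Minimum total: 220 min

Optimal: Brightly→Machine M4 (33 min), Flint→Machine M5 (45 min), Summit→Machine M2 (62 min), Cove→Machine M3 (80 min) — total 33+45+62+80 = 220 min.
Row-greedy (each job in turn takes its cheapest remaining machine) gives 458 min, worse by 238.
Next-best assignment: Summit→Machine M4, Flint→Machine M5, Brightly→Machine M2, Cove→Machine M3 = 223 min.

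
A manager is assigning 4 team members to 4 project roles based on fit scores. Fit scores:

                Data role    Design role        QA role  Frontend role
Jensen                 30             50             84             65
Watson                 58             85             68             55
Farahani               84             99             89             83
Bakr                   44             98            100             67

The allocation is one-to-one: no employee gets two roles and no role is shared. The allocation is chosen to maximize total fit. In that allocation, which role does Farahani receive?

Optimal: Jensen→Frontend role (65 pts), Watson→Design role (85 pts), Farahani→Data role (84 pts), Bakr→QA role (100 pts) — total 65+85+84+100 = 334 pts.
Max-entry greedy (repeatedly take the single best remaining cell) gives 322 pts, worse by 12.
Swapping Farahani↔Watson (Farahani→Design role 99 pts, Watson→Data role 58 pts) loses 12.
No other one-to-one assignment exceeds 334 pts.
Farahani's own top role is Design role (99 pts), but forcing Farahani→Design role and reassigning the rest optimally gives only 322 pts — worse by 12.

Farahani receives Data role.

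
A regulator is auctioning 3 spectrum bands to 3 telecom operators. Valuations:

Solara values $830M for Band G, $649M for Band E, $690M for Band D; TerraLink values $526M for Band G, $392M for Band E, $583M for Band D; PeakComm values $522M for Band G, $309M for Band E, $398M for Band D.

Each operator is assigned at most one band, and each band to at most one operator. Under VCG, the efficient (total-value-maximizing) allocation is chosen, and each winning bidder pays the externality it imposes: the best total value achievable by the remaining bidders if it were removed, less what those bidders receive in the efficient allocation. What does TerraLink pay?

Efficient allocation: Solara→Band E ($649M), TerraLink→Band D ($583M), PeakComm→Band G ($522M); total welfare W = $1754M.
TerraLink receives Band D at value $583M, so the others get W − 583 = $1171M.
Without TerraLink: best allocation of the remaining 2 bidders over all 3 bands is Solara→Band G ($830M), PeakComm→Band D ($398M), total $1228M.
VCG payment = (others' best without TerraLink) − (others' welfare with TerraLink) = 1228 − 1171 = $57M.

TerraLink pays $57M.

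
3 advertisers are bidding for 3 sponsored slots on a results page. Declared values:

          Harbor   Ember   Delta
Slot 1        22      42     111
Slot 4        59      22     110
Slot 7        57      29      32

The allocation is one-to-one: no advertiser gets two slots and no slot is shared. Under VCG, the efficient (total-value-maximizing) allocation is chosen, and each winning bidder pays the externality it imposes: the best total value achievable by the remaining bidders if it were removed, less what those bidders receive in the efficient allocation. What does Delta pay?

Delta pays $2.

Efficient allocation: Harbor→Slot 7 ($57), Ember→Slot 1 ($42), Delta→Slot 4 ($110); total welfare W = $209.
Delta receives Slot 4 at value $110, so the others get W − 110 = $99.
Without Delta: best allocation of the remaining 2 bidders over all 3 slots is Harbor→Slot 4 ($59), Ember→Slot 1 ($42), total $101.
VCG payment = (others' best without Delta) − (others' welfare with Delta) = 101 − 99 = $2.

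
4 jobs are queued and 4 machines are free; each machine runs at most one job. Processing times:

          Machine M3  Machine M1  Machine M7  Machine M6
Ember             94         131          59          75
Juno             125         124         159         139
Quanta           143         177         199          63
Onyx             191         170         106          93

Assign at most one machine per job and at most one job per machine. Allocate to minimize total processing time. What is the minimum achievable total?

Optimal: Ember→Machine M3 (94 min), Juno→Machine M1 (124 min), Quanta→Machine M6 (63 min), Onyx→Machine M7 (106 min) — total 94+124+63+106 = 387 min.

Min total: 387 min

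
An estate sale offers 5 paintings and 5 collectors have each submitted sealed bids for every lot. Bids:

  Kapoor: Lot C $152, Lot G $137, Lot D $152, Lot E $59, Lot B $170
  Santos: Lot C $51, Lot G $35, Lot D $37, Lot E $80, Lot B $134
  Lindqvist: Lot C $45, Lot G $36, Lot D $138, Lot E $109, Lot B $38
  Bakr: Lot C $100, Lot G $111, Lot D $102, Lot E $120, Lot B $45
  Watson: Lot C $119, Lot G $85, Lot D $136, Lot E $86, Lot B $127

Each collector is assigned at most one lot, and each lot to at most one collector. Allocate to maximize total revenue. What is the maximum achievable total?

Maximum total: $648

This is a one-to-one assignment (maximum-weight bipartite matching).
Optimal: Kapoor→Lot G ($137), Santos→Lot B ($134), Lindqvist→Lot D ($138), Bakr→Lot E ($120), Watson→Lot C ($119) — total 137+134+138+120+119 = $648.
Column-greedy (each lot in turn goes to its best remaining collector) gives $621, worse by 27.
Swapping Kapoor↔Watson (Kapoor→Lot C $152, Watson→Lot G $85) loses 19.
No other one-to-one assignment exceeds $648.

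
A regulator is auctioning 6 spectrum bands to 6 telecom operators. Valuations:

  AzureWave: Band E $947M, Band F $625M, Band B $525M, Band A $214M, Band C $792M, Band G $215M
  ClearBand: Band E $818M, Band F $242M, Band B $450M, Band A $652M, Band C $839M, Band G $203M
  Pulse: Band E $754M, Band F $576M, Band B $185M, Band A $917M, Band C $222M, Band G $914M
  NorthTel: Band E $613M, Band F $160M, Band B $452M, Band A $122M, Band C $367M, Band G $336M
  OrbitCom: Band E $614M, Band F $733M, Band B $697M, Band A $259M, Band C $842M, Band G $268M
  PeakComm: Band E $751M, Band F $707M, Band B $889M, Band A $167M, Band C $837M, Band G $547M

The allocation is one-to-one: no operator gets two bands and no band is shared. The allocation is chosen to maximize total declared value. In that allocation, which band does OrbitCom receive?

Optimal: AzureWave→Band E ($947M), ClearBand→Band C ($839M), Pulse→Band A ($917M), NorthTel→Band G ($336M), OrbitCom→Band F ($733M), PeakComm→Band B ($889M) — total 947+839+917+336+733+889 = $4661M.
Max-entry greedy (repeatedly take the single best remaining cell) gives $4173M, worse by 488.
Next-best assignment: AzureWave→Band C, ClearBand→Band A, Pulse→Band G, NorthTel→Band E, OrbitCom→Band F, PeakComm→Band B = $4593M.
OrbitCom's own top band is Band C ($842M), but forcing OrbitCom→Band C and reassigning the rest optimally gives only $4535M — worse by 126.

OrbitCom receives Band F.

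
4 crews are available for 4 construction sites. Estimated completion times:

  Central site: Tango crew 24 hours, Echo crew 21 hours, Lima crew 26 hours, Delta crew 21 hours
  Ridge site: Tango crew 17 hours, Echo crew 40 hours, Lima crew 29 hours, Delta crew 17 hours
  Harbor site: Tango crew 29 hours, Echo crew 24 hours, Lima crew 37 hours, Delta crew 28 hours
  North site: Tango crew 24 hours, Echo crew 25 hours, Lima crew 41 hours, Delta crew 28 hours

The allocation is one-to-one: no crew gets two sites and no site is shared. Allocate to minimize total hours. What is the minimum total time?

Optimal: Tango crew→North site (24 hours), Echo crew→Harbor site (24 hours), Lima crew→Central site (26 hours), Delta crew→Ridge site (17 hours) — total 24+24+26+17 = 91 hours.
Min-entry greedy (repeatedly take the single cheapest remaining cell) gives 107 hours, worse by 16.
Next-best assignment: Tango crew→Ridge site, Echo crew→Harbor site, Lima crew→Central site, Delta crew→North site = 95 hours.
Swapping Tango crew↔Lima crew (Tango crew→Central site 24 hours, Lima crew→North site 41 hours) adds 15.

Min total: 91 hours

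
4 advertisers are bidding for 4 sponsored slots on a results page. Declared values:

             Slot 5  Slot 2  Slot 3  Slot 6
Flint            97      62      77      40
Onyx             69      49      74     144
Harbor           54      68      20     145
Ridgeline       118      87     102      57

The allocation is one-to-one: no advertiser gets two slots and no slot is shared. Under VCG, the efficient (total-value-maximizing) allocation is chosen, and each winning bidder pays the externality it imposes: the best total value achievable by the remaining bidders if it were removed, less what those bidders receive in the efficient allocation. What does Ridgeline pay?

Efficient allocation: Flint→Slot 5 ($97), Onyx→Slot 6 ($144), Harbor→Slot 2 ($68), Ridgeline→Slot 3 ($102); total welfare W = $411.
Ridgeline receives Slot 3 at value $102, so the others get W − 102 = $309.
Without Ridgeline: best allocation of the remaining 3 bidders over all 4 slots is Flint→Slot 5 ($97), Onyx→Slot 3 ($74), Harbor→Slot 6 ($145), total $316.
VCG payment = (others' best without Ridgeline) − (others' welfare with Ridgeline) = 316 − 309 = $7.

Ridgeline pays $7.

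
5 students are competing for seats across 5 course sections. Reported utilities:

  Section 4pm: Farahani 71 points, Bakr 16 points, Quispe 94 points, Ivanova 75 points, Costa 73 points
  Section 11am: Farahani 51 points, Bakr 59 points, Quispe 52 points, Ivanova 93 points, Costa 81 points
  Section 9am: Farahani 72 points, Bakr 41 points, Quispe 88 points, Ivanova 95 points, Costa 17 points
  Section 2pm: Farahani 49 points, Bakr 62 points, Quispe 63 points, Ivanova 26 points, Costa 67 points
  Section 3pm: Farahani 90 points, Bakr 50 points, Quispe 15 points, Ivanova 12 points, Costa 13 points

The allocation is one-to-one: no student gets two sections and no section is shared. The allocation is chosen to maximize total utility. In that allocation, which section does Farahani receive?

Farahani receives Section 3pm.

Optimal: Farahani→Section 3pm (90 points), Bakr→Section 2pm (62 points), Quispe→Section 4pm (94 points), Ivanova→Section 9am (95 points), Costa→Section 11am (81 points) — total 90+62+94+95+81 = 422 points.
Column-greedy (each section in turn goes to its best remaining student) gives 376 points, worse by 46.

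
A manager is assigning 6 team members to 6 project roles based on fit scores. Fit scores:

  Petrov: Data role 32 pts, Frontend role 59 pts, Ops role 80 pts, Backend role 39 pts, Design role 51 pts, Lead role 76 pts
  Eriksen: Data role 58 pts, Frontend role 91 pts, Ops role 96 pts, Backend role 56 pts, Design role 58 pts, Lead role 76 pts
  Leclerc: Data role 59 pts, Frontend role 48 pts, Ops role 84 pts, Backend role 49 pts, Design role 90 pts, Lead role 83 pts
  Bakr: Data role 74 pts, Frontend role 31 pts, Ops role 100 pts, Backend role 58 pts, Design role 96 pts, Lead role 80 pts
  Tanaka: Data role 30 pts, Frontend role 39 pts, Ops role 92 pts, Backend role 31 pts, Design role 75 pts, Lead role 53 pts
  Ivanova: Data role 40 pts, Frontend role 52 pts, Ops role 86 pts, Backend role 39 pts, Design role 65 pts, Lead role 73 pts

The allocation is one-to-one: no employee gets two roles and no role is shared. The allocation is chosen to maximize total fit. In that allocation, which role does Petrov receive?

This is the linear assignment problem.
Optimal: Petrov→Lead role (76 pts), Eriksen→Frontend role (91 pts), Leclerc→Design role (90 pts), Bakr→Data role (74 pts), Tanaka→Ops role (92 pts), Ivanova→Backend role (39 pts) — total 76+91+90+74+92+39 = 462 pts.
Row-greedy (each employee in turn takes its best remaining role) gives 412 pts, worse by 50.
Next-best assignment: Petrov→Backend role, Eriksen→Frontend role, Leclerc→Design role, Bakr→Data role, Tanaka→Ops role, Ivanova→Lead role = 459 pts.
Petrov's own top role is Ops role (80 pts), but forcing Petrov→Ops role and reassigning the rest optimally gives only 442 pts — worse by 20.

Petrov receives Lead role.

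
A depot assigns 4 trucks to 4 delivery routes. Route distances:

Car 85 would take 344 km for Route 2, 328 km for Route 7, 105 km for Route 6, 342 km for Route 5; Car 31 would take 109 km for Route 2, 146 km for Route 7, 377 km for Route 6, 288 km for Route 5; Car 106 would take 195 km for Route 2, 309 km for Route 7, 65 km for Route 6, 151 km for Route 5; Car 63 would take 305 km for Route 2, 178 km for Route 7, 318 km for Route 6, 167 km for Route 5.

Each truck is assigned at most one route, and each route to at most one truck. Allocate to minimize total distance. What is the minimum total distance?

This is the linear assignment problem.
Optimal: Car 85→Route 6 (105 km), Car 31→Route 2 (109 km), Car 106→Route 5 (151 km), Car 63→Route 7 (178 km) — total 105+109+151+178 = 543 km.
Min-entry greedy (repeatedly take the single cheapest remaining cell) gives 669 km, worse by 126.
Every other assignment is strictly worse.

Minimum total: 543 km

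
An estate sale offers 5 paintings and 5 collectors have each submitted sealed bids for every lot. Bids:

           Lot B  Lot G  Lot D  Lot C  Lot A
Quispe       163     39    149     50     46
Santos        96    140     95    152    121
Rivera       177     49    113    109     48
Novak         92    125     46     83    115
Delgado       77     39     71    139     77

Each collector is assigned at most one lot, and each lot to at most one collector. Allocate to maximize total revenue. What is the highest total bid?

Optimal: Quispe→Lot D ($149), Santos→Lot G ($140), Rivera→Lot B ($177), Novak→Lot A ($115), Delgado→Lot C ($139) — total 149+140+177+115+139 = $720.
Max-entry greedy (repeatedly take the single best remaining cell) gives $680, worse by 40.
Swapping Delgado↔Novak (Delgado→Lot A $77, Novak→Lot C $83) loses 94.
Checked against all permutations: $720 is optimal.

Max total: $720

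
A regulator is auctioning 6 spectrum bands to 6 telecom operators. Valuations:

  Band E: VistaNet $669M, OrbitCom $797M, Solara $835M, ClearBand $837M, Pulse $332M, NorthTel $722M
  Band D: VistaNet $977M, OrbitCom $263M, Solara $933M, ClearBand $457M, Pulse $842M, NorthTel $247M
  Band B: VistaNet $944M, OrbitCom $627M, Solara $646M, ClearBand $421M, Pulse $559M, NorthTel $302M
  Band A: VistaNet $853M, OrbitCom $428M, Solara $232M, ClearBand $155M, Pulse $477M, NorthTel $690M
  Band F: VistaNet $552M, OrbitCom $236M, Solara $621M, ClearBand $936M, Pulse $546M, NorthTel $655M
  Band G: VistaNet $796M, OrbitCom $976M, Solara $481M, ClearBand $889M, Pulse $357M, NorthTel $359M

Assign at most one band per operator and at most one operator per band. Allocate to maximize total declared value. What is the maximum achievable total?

Maximum total: $5223M

Treat this as an assignment problem: match each operator to one band.
Optimal: VistaNet→Band B ($944M), OrbitCom→Band G ($976M), Solara→Band E ($835M), ClearBand→Band F ($936M), Pulse→Band D ($842M), NorthTel→Band A ($690M) — total 944+976+835+936+842+690 = $5223M.
Row-greedy (each operator in turn takes its best remaining band) gives $4973M, worse by 250.
Next-best assignment: VistaNet→Band B, OrbitCom→Band G, Solara→Band D, ClearBand→Band F, Pulse→Band A, NorthTel→Band E = $4988M.
Checked against all permutations: $5223M is optimal.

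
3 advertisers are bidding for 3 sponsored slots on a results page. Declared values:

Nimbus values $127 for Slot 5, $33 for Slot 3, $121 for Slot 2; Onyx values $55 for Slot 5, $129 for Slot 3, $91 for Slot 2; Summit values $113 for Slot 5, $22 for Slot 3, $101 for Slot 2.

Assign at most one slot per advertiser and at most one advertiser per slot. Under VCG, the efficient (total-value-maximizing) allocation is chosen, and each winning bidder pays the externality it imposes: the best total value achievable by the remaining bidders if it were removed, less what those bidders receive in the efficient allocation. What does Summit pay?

Summit pays $6.

Efficient allocation: Nimbus→Slot 2 ($121), Onyx→Slot 3 ($129), Summit→Slot 5 ($113); total welfare W = $363.
Summit receives Slot 5 at value $113, so the others get W − 113 = $250.
Without Summit: best allocation of the remaining 2 bidders over all 3 slots is Nimbus→Slot 5 ($127), Onyx→Slot 3 ($129), total $256.
VCG payment = (others' best without Summit) − (others' welfare with Summit) = 256 − 250 = $6.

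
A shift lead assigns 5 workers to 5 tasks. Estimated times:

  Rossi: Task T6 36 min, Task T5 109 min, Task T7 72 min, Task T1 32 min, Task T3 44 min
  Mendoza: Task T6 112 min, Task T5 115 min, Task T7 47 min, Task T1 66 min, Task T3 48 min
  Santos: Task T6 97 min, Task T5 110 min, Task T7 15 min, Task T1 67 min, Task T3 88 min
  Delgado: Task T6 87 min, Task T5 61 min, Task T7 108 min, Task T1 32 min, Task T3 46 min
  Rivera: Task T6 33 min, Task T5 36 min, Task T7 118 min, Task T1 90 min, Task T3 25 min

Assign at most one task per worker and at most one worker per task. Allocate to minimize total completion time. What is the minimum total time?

Optimal: Rossi→Task T6 (36 min), Mendoza→Task T3 (48 min), Santos→Task T7 (15 min), Delgado→Task T1 (32 min), Rivera→Task T5 (36 min) — total 36+48+15+32+36 = 167 min.
Next-best assignment: Rossi→Task T1, Mendoza→Task T3, Santos→Task T7, Delgado→Task T5, Rivera→Task T6 = 189 min.
Swapping Rossi↔Rivera (Rossi→Task T5 109 min, Rivera→Task T6 33 min) adds 70.

Min total: 167 min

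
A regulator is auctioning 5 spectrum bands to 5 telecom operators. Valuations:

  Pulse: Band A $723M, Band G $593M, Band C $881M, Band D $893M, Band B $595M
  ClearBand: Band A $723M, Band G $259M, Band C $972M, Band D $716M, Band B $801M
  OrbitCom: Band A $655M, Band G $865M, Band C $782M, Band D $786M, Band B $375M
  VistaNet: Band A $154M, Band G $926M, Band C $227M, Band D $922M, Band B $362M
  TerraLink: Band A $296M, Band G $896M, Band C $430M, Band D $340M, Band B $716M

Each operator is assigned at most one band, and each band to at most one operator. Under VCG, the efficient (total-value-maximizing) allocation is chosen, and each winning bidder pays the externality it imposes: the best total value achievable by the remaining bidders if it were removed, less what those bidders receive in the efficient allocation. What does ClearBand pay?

ClearBand pays $158M.

Efficient allocation: Pulse→Band A ($723M), ClearBand→Band C ($972M), OrbitCom→Band G ($865M), VistaNet→Band D ($922M), TerraLink→Band B ($716M); total welfare W = $4198M.
ClearBand receives Band C at value $972M, so the others get W − 972 = $3226M.
Without ClearBand: best allocation of the remaining 4 bidders over all 5 bands is Pulse→Band C ($881M), OrbitCom→Band G ($865M), VistaNet→Band D ($922M), TerraLink→Band B ($716M), total $3384M.
VCG payment = (others' best without ClearBand) − (others' welfare with ClearBand) = 3384 − 3226 = $158M.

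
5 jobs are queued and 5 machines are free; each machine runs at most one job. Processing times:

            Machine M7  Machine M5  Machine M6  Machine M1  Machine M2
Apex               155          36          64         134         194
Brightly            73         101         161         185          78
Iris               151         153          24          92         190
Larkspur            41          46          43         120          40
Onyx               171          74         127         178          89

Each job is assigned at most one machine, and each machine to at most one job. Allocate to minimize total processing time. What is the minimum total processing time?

Optimal: Apex→Machine M5 (36 min), Brightly→Machine M7 (73 min), Iris→Machine M1 (92 min), Larkspur→Machine M6 (43 min), Onyx→Machine M2 (89 min) — total 36+73+92+43+89 = 333 min.
Column-greedy (each machine in turn goes to its cheapest remaining job) gives 357 min, worse by 24.

Minimum total: 333 min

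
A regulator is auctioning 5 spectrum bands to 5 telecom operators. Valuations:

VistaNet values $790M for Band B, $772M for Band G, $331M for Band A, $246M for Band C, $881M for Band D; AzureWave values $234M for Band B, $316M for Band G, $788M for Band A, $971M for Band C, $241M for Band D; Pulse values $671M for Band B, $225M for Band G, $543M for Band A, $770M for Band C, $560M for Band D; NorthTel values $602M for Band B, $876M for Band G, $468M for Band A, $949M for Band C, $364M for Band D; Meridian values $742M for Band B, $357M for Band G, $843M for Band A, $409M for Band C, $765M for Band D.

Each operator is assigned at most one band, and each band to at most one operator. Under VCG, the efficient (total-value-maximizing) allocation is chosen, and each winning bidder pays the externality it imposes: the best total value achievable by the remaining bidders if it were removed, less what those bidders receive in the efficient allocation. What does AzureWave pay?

AzureWave pays $99M.

Efficient allocation: VistaNet→Band D ($881M), AzureWave→Band C ($971M), Pulse→Band B ($671M), NorthTel→Band G ($876M), Meridian→Band A ($843M); total welfare W = $4242M.
AzureWave receives Band C at value $971M, so the others get W − 971 = $3271M.
Without AzureWave: best allocation of the remaining 4 bidders over all 5 bands is VistaNet→Band D ($881M), Pulse→Band C ($770M), NorthTel→Band G ($876M), Meridian→Band A ($843M), total $3370M.
VCG payment = (others' best without AzureWave) − (others' welfare with AzureWave) = 3370 − 3271 = $99M.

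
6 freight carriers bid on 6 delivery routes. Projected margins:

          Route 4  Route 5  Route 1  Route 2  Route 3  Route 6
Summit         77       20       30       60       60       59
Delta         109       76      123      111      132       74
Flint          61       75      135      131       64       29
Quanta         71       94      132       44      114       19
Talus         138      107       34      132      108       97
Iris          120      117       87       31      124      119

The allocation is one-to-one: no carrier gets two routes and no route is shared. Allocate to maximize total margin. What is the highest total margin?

Max total: $709k

Optimal: Summit→Route 6 ($59k), Delta→Route 3 ($132k), Flint→Route 2 ($131k), Quanta→Route 1 ($132k), Talus→Route 4 ($138k), Iris→Route 5 ($117k) — total 59+132+131+132+138+117 = $709k.
Column-greedy (each route in turn goes to its best remaining carrier) gives $674k, worse by 35.
Next-best assignment: Summit→Route 4, Delta→Route 3, Flint→Route 2, Quanta→Route 1, Talus→Route 5, Iris→Route 6 = $698k.
Swapping Iris↔Summit (Iris→Route 6 $119k, Summit→Route 5 $20k) loses 37.
Checked against all permutations: $709k is optimal.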